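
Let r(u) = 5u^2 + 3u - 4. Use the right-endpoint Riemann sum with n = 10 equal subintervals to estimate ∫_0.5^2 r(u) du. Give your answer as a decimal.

Δu = (2 − 0.5)/10 = 0.15.
Right endpoints: 0.65, 0.8, 0.95, 1.1, 1.25, 1.4, 1.55, 1.7, 1.85, 2.
r(0.65) = 0.0625, r(0.8) = 1.6, r(0.95) = 3.3625, r(1.1) = 5.35, r(1.25) = 7.5625, r(1.4) = 10, r(1.55) = 12.6625, r(1.7) = 15.55, r(1.85) = 18.6625, r(2) = 22.
Sum = Δu · [r(0.65) + r(0.8) + r(0.95) + ...].
Sum = 14.521875.

14.521875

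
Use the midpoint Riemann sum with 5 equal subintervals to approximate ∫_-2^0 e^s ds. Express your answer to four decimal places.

Δs = (0 − (-2))/5 = 0.4.
Midpoints: -1.8, -1.4, -1, -0.6, -0.2.
f(-1.8) ≈ 0.1653, f(-1.4) ≈ 0.2466, f(-1) ≈ 0.3679, f(-0.6) ≈ 0.5488, f(-0.2) ≈ 0.8187.
Sum = Δs · [f(-1.8) + f(-1.4) + f(-1) + f(-0.6) + f(-0.2)].
Sum ≈ 0.8589.

0.8589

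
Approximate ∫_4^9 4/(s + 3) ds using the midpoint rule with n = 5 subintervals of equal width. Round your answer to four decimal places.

Δs = (9 − 4)/5 = 1.
Midpoints: 4.5, 5.5, 6.5, 7.5, 8.5.
f(4.5) = 8/15, f(5.5) = 8/17, f(6.5) = 8/19, f(7.5) = 8/21, f(8.5) = 8/23.
Sum = Δs · [f(4.5) + f(5.5) + f(6.5) + f(7.5) + f(8.5)].
Sum ≈ 2.1538.

2.1538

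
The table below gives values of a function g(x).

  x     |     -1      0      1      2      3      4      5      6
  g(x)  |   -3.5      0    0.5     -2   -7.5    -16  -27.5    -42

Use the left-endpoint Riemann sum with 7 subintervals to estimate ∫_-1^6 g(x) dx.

-56

Δx = 1.
Sum = 1·[(-3.5) + 0 + 0.5 + (-2) + (-7.5) + (-16) + (-27.5)] = -56.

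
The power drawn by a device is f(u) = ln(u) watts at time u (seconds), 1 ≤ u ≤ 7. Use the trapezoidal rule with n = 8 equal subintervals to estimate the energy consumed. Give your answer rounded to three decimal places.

Δu = (7 − 1)/8 = 0.75.
f(1) ≈ 0.000, f(1.75) ≈ 0.560, f(2.5) ≈ 0.916, f(3.25) ≈ 1.179, f(4) ≈ 1.386, f(4.75) ≈ 1.558, f(5.5) ≈ 1.705, f(6.25) ≈ 1.833, f(7) ≈ 1.946.
T_8 = (Δu/2)·[f(u_0) + 2f(u_1) + ... + 2f(u_{7}) + f(u_8)].
Sum ≈ 7.582.

7.582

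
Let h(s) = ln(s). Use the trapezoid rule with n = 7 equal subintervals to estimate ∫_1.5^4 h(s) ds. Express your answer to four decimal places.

2.4326

Δs = (4 − 1.5)/7 = 5/14.
h(1.5) ≈ 0.4055, h(13/7) ≈ 0.6190, h(31/14) ≈ 0.7949, h(18/7) ≈ 0.9445, h(41/14) ≈ 1.0745, h(23/7) ≈ 1.1896, h(51/14) ≈ 1.2928, h(4) ≈ 1.3863.
T_7 = (Δs/2)·[h(s_0) + 2h(s_1) + ... + 2h(s_{6}) + h(s_7)].
Sum ≈ 2.4326.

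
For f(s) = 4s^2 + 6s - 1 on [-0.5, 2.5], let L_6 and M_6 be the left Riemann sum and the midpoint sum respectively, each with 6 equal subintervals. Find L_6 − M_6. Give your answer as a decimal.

-9.75

L_6 = 26.
M_6 = 35.75.
L_6 − M_6 = -9.75.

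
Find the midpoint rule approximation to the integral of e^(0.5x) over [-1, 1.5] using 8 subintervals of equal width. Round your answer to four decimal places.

Δx = (1.5 − (-1))/8 = 0.3125.
Midpoints: -0.84375, -0.53125, -0.21875, 0.09375, 0.40625, 0.71875, 1.03125, 1.34375.
f(-0.84375) ≈ 0.6558, f(-0.53125) ≈ 0.7667, f(-0.21875) ≈ 0.8964, f(0.09375) ≈ 1.0480, f(0.40625) ≈ 1.2252, f(0.71875) ≈ 1.4324, f(1.03125) ≈ 1.6747, f(1.34375) ≈ 1.9579.
Sum = Δx · [f(-0.84375) + f(-0.53125) + f(-0.21875) + ...].
Sum ≈ 3.0179.

3.0179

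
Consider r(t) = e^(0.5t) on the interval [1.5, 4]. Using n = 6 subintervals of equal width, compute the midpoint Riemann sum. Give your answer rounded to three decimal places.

Δt = (4 − 1.5)/6 = 5/12.
Midpoints: 41/24, 2.125, 61/24, 71/24, 3.375, 91/24.
r(41/24) ≈ 2.349, r(2.125) ≈ 2.894, r(61/24) ≈ 3.564, r(71/24) ≈ 4.389, r(3.375) ≈ 5.406, r(91/24) ≈ 6.658.
Sum = Δt · [r(41/24) + r(2.125) + r(61/24) + ...].
Sum ≈ 10.525.

10.525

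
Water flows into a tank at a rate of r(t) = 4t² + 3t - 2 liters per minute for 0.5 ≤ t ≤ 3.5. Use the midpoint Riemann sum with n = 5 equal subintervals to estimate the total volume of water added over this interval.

68.64

Δt = (3.5 − 0.5)/5 = 0.6.
Midpoints: 0.8, 1.4, 2, 2.6, 3.2.
r(0.8) = 2.96, r(1.4) = 10.04, r(2) = 20, r(2.6) = 32.84, r(3.2) = 48.56.
Sum = Δt · [r(0.8) + r(1.4) + r(2) + r(2.6) + r(3.2)].
Sum = 68.64.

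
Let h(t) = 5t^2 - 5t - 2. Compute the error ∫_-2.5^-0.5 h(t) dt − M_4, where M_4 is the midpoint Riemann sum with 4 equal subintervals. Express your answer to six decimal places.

Exact integral: ∫_-2.5^-0.5 h(t) dt ≈ 36.83333333.
M_4 = 36.625.
Error ≈ 36.83333333 − 36.625 ≈ 0.208333.

0.208333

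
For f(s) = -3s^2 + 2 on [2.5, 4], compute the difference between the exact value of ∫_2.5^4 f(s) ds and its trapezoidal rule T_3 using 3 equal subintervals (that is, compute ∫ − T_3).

Exact integral: ∫_2.5^4 f(s) ds = -45.375.
T_3 = -45.5625.
Error = -45.375 − (-45.5625) = 0.1875.

0.1875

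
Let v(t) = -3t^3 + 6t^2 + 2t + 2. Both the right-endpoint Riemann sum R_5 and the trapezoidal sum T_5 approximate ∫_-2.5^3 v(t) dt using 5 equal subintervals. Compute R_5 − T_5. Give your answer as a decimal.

R_5 = 16.5.
T_5 = 71.70625.
R_5 − T_5 = -55.20625.

-55.20625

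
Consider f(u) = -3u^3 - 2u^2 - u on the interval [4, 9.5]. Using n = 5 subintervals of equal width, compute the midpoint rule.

-6448.0384375

Δu = (9.5 − 4)/5 = 1.1.
Midpoints: 4.55, 5.65, 6.75, 7.85, 8.95.
f(4.55) = -328.544125, f(5.65) = -610.581375, f(6.75) = -1020.515625, f(7.85) = -1582.304875, f(8.95) = -2319.907125.
Sum = Δu · [f(4.55) + f(5.65) + f(6.75) + f(7.85) + f(8.95)].
Sum = -6448.0384375.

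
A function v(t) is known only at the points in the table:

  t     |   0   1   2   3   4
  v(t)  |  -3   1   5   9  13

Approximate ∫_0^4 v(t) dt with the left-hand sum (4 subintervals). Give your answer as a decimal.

Δt = 1.
Sum = 1·[(-3) + 1 + 5 + 9] = 12.

12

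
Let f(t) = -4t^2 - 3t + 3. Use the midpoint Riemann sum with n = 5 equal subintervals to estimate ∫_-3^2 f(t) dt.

Δt = (2 − (-3))/5 = 1.
Midpoints: -2.5, -1.5, -0.5, 0.5, 1.5.
f(-2.5) = -14.5, f(-1.5) = -1.5, f(-0.5) = 3.5, f(0.5) = 0.5, f(1.5) = -10.5.
Sum = Δt · [f(-2.5) + f(-1.5) + f(-0.5) + f(0.5) + f(1.5)].
Sum = -22.5.

-22.5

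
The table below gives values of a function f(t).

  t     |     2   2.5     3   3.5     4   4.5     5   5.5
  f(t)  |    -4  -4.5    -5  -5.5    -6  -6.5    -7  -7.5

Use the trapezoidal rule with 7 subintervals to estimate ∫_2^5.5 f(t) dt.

-20.125

Δt = 0.5.
T_7 = (0.5/2)·[(-4) + 2·(-4.5) + 2·(-5) + 2·(-5.5) + 2·(-6) + 2·(-6.5) + 2·(-7) + (-7.5)] = -20.125.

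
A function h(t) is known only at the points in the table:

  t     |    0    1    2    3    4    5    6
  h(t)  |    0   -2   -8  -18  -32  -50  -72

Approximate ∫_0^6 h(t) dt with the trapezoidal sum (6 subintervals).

-146

Δt = 1.
T_6 = (1/2)·[0 + 2·(-2) + 2·(-8) + 2·(-18) + 2·(-32) + 2·(-50) + (-72)] = -146.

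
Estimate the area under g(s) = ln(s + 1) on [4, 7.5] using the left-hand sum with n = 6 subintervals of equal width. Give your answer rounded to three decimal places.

6.486

Δs = (7.5 − 4)/6 = 7/12.
Left endpoints: 4, 55/12, 31/6, 5.75, 19/3, 83/12.
g(4) ≈ 1.609, g(55/12) ≈ 1.720, g(31/6) ≈ 1.819, g(5.75) ≈ 1.910, g(19/3) ≈ 1.992, g(83/12) ≈ 2.069.
Sum = Δs · [g(4) + g(55/12) + g(31/6) + ...].
Sum ≈ 6.486.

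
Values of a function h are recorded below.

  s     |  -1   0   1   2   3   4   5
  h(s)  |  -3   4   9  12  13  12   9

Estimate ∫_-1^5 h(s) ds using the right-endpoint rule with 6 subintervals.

59

Δs = 1.
Sum = 1·[4 + 9 + 12 + 13 + 12 + 9] = 59.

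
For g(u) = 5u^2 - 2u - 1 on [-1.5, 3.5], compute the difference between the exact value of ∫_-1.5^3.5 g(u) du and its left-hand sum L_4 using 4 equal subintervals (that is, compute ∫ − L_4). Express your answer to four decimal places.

Exact integral: ∫_-1.5^3.5 g(u) du ≈ 62.083333.
L_4 = 43.59375.
Error ≈ 62.083333 − 43.59375 ≈ 18.4896.

18.4896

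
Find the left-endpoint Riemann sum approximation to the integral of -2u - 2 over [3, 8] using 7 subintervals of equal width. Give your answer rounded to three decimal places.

Δu = (8 − 3)/7 = 5/7.
Left endpoints: 3, 26/7, 31/7, 36/7, 41/7, 46/7, 51/7.
f(3) = -8, f(26/7) = -66/7, f(31/7) = -76/7, f(36/7) = -86/7, f(41/7) = -96/7, f(46/7) = -106/7, f(51/7) = -116/7.
Sum = Δu · [f(3) + f(26/7) + f(31/7) + ...].
Sum ≈ -61.429.

-61.429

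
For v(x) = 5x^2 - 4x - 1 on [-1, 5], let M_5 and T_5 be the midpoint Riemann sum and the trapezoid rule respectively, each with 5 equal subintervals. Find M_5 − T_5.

-10.8

M_5 = 152.4.
T_5 = 163.2.
M_5 − T_5 = -10.8.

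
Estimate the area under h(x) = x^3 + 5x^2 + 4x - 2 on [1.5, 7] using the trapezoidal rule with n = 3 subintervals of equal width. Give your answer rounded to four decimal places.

Δx = (7 − 1.5)/3 = 11/6.
h(1.5) = 18.625, h(10/3) = 2806/27, h(31/6) = 62653/216, h(7) = 614.
T_3 = (Δx/2)·[h(x_0) + 2h(x_1) + 2h(x_2) + h(x_3)].
Sum ≈ 1302.2141.

1302.2141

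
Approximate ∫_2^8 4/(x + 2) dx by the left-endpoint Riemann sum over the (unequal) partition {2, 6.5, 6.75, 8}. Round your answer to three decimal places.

5.189

Subinterval widths: 4.5, 0.25, 1.25.
Left endpoints: 2, 6.5, 6.75.
f(2) = 1, f(6.5) = 8/17, f(6.75) = 16/35.
Sum = Σ Δx_i · f(x_i).
Sum ≈ 5.189.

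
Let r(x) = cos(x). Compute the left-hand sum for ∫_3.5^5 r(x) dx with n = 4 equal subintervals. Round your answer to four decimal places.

-0.8298

Δx = (5 − 3.5)/4 = 0.375.
Left endpoints: 3.5, 3.875, 4.25, 4.625.
r(3.5) ≈ -0.9365, r(3.875) ≈ -0.7429, r(4.25) ≈ -0.4461, r(4.625) ≈ -0.0873.
Sum = Δx · [r(3.5) + r(3.875) + r(4.25) + r(4.625)].
Sum ≈ -0.8298.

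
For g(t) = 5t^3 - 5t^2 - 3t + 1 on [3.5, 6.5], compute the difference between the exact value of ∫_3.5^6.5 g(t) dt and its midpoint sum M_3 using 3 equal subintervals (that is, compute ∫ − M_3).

17.5

Exact integral: ∫_3.5^6.5 g(t) dt = 1615.5.
M_3 = 1598.
Error = 1615.5 − 1598 = 17.5.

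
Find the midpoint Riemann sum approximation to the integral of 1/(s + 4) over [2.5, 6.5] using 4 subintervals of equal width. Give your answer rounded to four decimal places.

0.4790

Δs = (6.5 − 2.5)/4 = 1.
Midpoints: 3, 4, 5, 6.
f(3) = 1/7, f(4) = 0.125, f(5) = 1/9, f(6) = 0.1.
Sum = Δs · [f(3) + f(4) + f(5) + f(6)].
Sum ≈ 0.4790.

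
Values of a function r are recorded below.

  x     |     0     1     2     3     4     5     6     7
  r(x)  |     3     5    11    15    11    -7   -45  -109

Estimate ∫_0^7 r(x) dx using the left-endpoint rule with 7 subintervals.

Δx = 1.
Sum = 1·[3 + 5 + 11 + 15 + 11 + (-7) + (-45)] = -7.

-7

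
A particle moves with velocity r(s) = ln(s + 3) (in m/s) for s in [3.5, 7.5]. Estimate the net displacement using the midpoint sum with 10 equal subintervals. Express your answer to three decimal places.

8.523

Δs = (7.5 − 3.5)/10 = 0.4.
Midpoints: 3.7, 4.1, 4.5, 4.9, 5.3, 5.7, 6.1, 6.5, 6.9, 7.3.
r(3.7) ≈ 1.902, r(4.1) ≈ 1.960, r(4.5) ≈ 2.015, r(4.9) ≈ 2.067, r(5.3) ≈ 2.116, r(5.7) ≈ 2.163, r(6.1) ≈ 2.208, r(6.5) ≈ 2.251, r(6.9) ≈ 2.293, r(7.3) ≈ 2.332.
Sum = Δs · [r(3.7) + r(4.1) + r(4.5) + ...].
Sum ≈ 8.523.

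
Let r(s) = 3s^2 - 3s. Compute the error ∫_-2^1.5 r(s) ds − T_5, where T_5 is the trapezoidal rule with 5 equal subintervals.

-0.8575

Exact integral: ∫_-2^1.5 r(s) ds = 14.
T_5 = 14.8575.
Error = 14 − 14.8575 = -0.8575.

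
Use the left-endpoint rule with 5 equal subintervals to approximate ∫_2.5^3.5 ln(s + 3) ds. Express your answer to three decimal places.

Δs = (3.5 − 2.5)/5 = 0.2.
Left endpoints: 2.5, 2.7, 2.9, 3.1, 3.3.
f(2.5) ≈ 1.705, f(2.7) ≈ 1.740, f(2.9) ≈ 1.775, f(3.1) ≈ 1.808, f(3.3) ≈ 1.841.
Sum = Δs · [f(2.5) + f(2.7) + f(2.9) + f(3.1) + f(3.3)].
Sum ≈ 1.774.

1.774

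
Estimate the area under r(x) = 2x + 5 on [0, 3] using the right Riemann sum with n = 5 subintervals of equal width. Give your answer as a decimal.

Δx = (3 − 0)/5 = 0.6.
Right endpoints: 0.6, 1.2, 1.8, 2.4, 3.
r(0.6) = 6.2, r(1.2) = 7.4, r(1.8) = 8.6, r(2.4) = 9.8, r(3) = 11.
Sum = Δx · [r(0.6) + r(1.2) + r(1.8) + r(2.4) + r(3)].
Sum = 25.8.

25.8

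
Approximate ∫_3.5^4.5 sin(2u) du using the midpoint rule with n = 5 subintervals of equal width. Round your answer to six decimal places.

Δu = (4.5 − 3.5)/5 = 0.2.
Midpoints: 3.6, 3.8, 4, 4.2, 4.4.
f(3.6) ≈ 0.793668, f(3.8) ≈ 0.967920, f(4) ≈ 0.989358, f(4.2) ≈ 0.854599, f(4.4) ≈ 0.584917.
Sum = Δu · [f(3.6) + f(3.8) + f(4) + f(4.2) + f(4.4)].
Sum ≈ 0.838092.

0.838092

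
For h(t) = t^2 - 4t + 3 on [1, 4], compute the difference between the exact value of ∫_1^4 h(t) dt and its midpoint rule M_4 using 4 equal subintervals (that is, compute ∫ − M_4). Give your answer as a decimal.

Exact integral: ∫_1^4 h(t) dt = 0.
M_4 = -0.140625.
Error = 0 − (-0.140625) = 0.140625.

0.140625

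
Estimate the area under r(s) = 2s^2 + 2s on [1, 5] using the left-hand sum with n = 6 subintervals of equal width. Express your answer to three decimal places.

88.593

Δs = (5 − 1)/6 = 2/3.
Left endpoints: 1, 5/3, 7/3, 3, 11/3, 13/3.
r(1) = 4, r(5/3) = 80/9, r(7/3) = 140/9, r(3) = 24, r(11/3) = 308/9, r(13/3) = 416/9.
Sum = Δs · [r(1) + r(5/3) + r(7/3) + ...].
Sum ≈ 88.593.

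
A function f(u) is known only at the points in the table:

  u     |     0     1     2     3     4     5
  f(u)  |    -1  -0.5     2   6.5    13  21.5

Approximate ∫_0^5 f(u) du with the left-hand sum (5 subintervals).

20

Δu = 1.
Sum = 1·[(-1) + (-0.5) + 2 + 6.5 + 13] = 20.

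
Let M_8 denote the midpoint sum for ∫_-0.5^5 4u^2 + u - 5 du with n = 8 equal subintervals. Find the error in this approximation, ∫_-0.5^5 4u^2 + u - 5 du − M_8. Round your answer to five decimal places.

0.86654

Exact integral: ∫_-0.5^5 f(u) du ≈ 151.7083333.
M_8 ≈ 150.8417969.
Error ≈ 151.7083333 − 150.8417969 ≈ 0.86654.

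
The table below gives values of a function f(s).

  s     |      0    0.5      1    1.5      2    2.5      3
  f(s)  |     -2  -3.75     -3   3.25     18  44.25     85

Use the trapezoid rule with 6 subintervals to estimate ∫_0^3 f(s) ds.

50.125

Δs = 0.5.
T_6 = (0.5/2)·[(-2) + 2·(-3.75) + 2·(-3) + 2·3.25 + 2·18 + 2·44.25 + 85] = 50.125.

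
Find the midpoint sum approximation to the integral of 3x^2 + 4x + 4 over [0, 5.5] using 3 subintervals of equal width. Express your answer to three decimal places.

Δx = (5.5 − 0)/3 = 11/6.
Midpoints: 11/12, 2.75, 55/12.
f(11/12) = 10.1875, f(2.75) = 37.6875, f(55/12) = 4097/48.
Sum = Δx · [f(11/12) + f(2.75) + f(55/12)].
Sum ≈ 244.253.

244.253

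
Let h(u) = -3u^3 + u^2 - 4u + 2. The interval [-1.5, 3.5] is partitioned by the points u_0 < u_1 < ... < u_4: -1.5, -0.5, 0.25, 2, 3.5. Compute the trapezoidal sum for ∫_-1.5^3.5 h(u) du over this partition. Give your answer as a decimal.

Subinterval widths: 1, 0.75, 1.75, 1.5.
h(-1.5) = 20.375, h(-0.5) = 4.625, h(0.25) = 1.015625, h(2) = -26, h(3.5) = -128.375.
On each subinterval the trapezoid contributes (Δu_i/2)·[h(u_{i-1}) + h(u_i)].
Sum = -123.02734375.

-123.02734375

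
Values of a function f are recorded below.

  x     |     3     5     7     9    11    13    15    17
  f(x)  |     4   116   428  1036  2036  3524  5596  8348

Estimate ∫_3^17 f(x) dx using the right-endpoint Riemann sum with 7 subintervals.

42168

Δx = 2.
Sum = 2·[116 + 428 + 1036 + 2036 + 3524 + 5596 + 8348] = 42168.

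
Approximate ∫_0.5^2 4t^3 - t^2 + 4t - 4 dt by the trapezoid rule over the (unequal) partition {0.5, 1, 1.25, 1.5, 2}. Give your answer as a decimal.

15.46875

Subinterval widths: 0.5, 0.25, 0.25, 0.5.
f(0.5) = -1.75, f(1) = 3, f(1.25) = 7.25, f(1.5) = 13.25, f(2) = 32.
On each subinterval the trapezoid contributes (Δt_i/2)·[f(t_{i-1}) + f(t_i)].
Sum = 15.46875.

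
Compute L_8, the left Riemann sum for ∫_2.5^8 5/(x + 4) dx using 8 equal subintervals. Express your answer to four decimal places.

Δx = (8 − 2.5)/8 = 0.6875.
Left endpoints: 2.5, 3.1875, 3.875, 4.5625, 5.25, 5.9375, 6.625, 7.3125.
f(2.5) = 10/13, f(3.1875) = 16/23, f(3.875) = 40/63, f(4.5625) = 80/137, f(5.25) = 20/37, f(5.9375) = 80/159, f(6.625) = 8/17, f(7.3125) = 80/181.
Sum = Δx · [f(2.5) + f(3.1875) + f(3.875) + ...].
Sum ≈ 3.1900.

3.1900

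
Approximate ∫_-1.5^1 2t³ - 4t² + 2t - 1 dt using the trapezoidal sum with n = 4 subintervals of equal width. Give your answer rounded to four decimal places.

-12.5098

Δt = (1 − (-1.5))/4 = 0.625.
f(-1.5) = -19.75, f(-0.875) = -7.15234375, f(-0.25) = -1.78125, f(0.375) = -0.70703125, f(1) = -1.
T_4 = (Δt/2)·[f(t_0) + 2f(t_1) + 2f(t_2) + 2f(t_3) + f(t_4)].
Sum ≈ -12.5098.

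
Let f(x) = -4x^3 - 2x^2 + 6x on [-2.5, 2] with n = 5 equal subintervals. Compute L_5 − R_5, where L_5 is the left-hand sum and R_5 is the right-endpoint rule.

L_5 = 29.52.
R_5 = -27.18.
L_5 − R_5 = 56.7.

56.7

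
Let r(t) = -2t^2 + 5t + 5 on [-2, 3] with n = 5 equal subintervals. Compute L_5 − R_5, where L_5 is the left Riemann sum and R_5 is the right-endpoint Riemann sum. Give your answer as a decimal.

L_5 = 5.
R_5 = 20.
L_5 − R_5 = -15.

-15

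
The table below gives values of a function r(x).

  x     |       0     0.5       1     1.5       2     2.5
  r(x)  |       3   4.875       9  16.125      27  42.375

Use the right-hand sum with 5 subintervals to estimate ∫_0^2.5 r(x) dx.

49.6875

Δx = 0.5.
Sum = 0.5·[4.875 + 9 + 16.125 + 27 + 42.375] = 49.6875.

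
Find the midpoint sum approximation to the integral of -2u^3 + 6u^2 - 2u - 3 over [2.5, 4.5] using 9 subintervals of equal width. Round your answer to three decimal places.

Δu = (4.5 − 2.5)/9 = 2/9.
Midpoints: 47/18, 17/6, 55/18, 59/18, 3.5, 67/18, 71/18, 25/6, 79/18.
f(47/18) = -8513/2916, f(17/6) = -647/108, f(55/18) = -29593/2916, f(59/18) = -45269/2916, f(3.5) = -22.25, f(67/18) = -88813/2916, f(71/18) = -117449/2916, f(25/6) = -5599/108, f(79/18) = -190369/2916.
Sum = Δu · [f(47/18) + f(17/6) + f(55/18) + ...].
Sum ≈ -54.377.

-54.377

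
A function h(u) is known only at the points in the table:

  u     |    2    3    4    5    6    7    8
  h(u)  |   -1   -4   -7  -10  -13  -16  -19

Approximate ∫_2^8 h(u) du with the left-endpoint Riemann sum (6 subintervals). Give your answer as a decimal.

Δu = 1.
Sum = 1·[(-1) + (-4) + (-7) + (-10) + (-13) + (-16)] = -51.

-51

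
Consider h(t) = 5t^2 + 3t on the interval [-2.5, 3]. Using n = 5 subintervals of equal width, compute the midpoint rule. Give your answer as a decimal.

Δt = (3 − (-2.5))/5 = 1.1.
Midpoints: -1.95, -0.85, 0.25, 1.35, 2.45.
h(-1.95) = 13.1625, h(-0.85) = 1.0625, h(0.25) = 1.0625, h(1.35) = 13.1625, h(2.45) = 37.3625.
Sum = Δt · [h(-1.95) + h(-0.85) + h(0.25) + h(1.35) + h(2.45)].
Sum = 72.39375.

72.39375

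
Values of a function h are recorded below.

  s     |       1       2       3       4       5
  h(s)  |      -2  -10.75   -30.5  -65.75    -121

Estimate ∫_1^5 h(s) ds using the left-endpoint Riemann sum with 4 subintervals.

Δs = 1.
Sum = 1·[(-2) + (-10.75) + (-30.5) + (-65.75)] = -109.

-109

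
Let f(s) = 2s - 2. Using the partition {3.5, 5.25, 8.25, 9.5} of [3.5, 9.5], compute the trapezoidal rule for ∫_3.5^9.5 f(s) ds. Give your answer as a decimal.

Subinterval widths: 1.75, 3, 1.25.
f(3.5) = 5, f(5.25) = 8.5, f(8.25) = 14.5, f(9.5) = 17.
On each subinterval the trapezoid contributes (Δs_i/2)·[f(s_{i-1}) + f(s_i)].
Sum = 66.

66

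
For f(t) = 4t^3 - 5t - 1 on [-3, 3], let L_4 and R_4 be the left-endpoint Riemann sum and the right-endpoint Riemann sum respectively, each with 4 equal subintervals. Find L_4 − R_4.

L_4 = -145.5.
R_4 = 133.5.
L_4 − R_4 = -279.

-279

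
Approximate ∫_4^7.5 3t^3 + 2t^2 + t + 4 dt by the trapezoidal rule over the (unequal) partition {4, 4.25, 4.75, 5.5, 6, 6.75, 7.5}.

Subinterval widths: 0.25, 0.5, 0.75, 0.5, 0.75, 0.75.
f(4) = 232, f(4.25) = 274.671875, f(4.75) = 375.390625, f(5.5) = 569.125, f(6) = 730, f(6.75) = 1024.515625, f(7.5) = 1389.625.
On each subinterval the trapezoid contributes (Δt_i/2)·[f(t_{i-1}) + f(t_i)].
Sum = 2468.0703125.

2468.0703125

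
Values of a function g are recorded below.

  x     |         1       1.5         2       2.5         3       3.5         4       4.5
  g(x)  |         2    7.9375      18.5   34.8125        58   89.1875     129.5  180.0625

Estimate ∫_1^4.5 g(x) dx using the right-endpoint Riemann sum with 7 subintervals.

Δx = 0.5.
Sum = 0.5·[7.9375 + 18.5 + 34.8125 + 58 + 89.1875 + 129.5 + 180.0625] = 259.

259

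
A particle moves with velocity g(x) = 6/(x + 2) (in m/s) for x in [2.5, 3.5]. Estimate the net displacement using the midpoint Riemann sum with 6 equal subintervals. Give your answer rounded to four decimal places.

Δx = (3.5 − 2.5)/6 = 1/6.
Midpoints: 31/12, 2.75, 35/12, 37/12, 3.25, 41/12.
g(31/12) = 72/55, g(2.75) = 24/19, g(35/12) = 72/59, g(37/12) = 72/61, g(3.25) = 8/7, g(41/12) = 72/65.
Sum = Δx · [g(31/12) + g(2.75) + g(35/12) + ...].
Sum ≈ 1.2039.

1.2039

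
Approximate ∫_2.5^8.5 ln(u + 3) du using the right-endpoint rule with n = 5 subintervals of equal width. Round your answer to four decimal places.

13.1421

Δu = (8.5 − 2.5)/5 = 1.2.
Right endpoints: 3.7, 4.9, 6.1, 7.3, 8.5.
f(3.7) ≈ 1.9021, f(4.9) ≈ 2.0669, f(6.1) ≈ 2.2083, f(7.3) ≈ 2.3321, f(8.5) ≈ 2.4423.
Sum = Δu · [f(3.7) + f(4.9) + f(6.1) + f(7.3) + f(8.5)].
Sum ≈ 13.1421.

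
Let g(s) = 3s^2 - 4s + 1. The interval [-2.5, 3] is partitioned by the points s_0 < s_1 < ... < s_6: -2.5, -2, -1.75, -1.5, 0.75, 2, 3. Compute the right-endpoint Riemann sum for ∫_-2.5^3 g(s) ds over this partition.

39.78125

Subinterval widths: 0.5, 0.25, 0.25, 2.25, 1.25, 1.
Right endpoints: -2, -1.75, -1.5, 0.75, 2, 3.
g(-2) = 21, g(-1.75) = 17.1875, g(-1.5) = 13.75, g(0.75) = -0.3125, g(2) = 5, g(3) = 16.
Sum = Σ Δs_i · g(s_i).
Sum = 39.78125.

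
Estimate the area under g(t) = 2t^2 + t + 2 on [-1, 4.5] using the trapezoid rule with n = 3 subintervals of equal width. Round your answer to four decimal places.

88.2037

Δt = (4.5 − (-1))/3 = 11/6.
g(-1) = 3, g(5/6) = 38/9, g(8/3) = 170/9, g(4.5) = 47.
T_3 = (Δt/2)·[g(t_0) + 2g(t_1) + 2g(t_2) + g(t_3)].
Sum ≈ 88.2037.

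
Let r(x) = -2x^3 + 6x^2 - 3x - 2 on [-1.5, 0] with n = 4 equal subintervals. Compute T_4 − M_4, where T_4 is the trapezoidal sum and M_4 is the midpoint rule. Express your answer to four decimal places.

0.5537

T_4 ≈ 10.025391.
M_4 ≈ 9.471680.
T_4 − M_4 ≈ 0.5537.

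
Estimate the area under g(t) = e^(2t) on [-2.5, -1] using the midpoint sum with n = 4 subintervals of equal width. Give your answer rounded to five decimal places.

0.06282

Δt = (-1 − (-2.5))/4 = 0.375.
Midpoints: -2.3125, -1.9375, -1.5625, -1.1875.
g(-2.3125) ≈ 0.00980, g(-1.9375) ≈ 0.02075, g(-1.5625) ≈ 0.04394, g(-1.1875) ≈ 0.09301.
Sum = Δt · [g(-2.3125) + g(-1.9375) + g(-1.5625) + g(-1.1875)].
Sum ≈ 0.06282.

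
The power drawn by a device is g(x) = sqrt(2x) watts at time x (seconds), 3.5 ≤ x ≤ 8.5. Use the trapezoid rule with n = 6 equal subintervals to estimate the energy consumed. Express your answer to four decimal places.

17.1830

Δx = (8.5 − 3.5)/6 = 5/6.
g(3.5) ≈ 2.6458, g(13/3) ≈ 2.9439, g(31/6) ≈ 3.2146, g(6) ≈ 3.4641, g(41/6) ≈ 3.6968, g(23/3) ≈ 3.9158, g(8.5) ≈ 4.1231.
T_6 = (Δx/2)·[g(x_0) + 2g(x_1) + ... + 2g(x_{5}) + g(x_6)].
Sum ≈ 17.1830.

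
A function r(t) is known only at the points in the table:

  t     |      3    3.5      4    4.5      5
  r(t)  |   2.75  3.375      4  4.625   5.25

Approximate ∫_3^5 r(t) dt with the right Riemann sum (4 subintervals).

Δt = 0.5.
Sum = 0.5·[3.375 + 4 + 4.625 + 5.25] = 8.625.

8.625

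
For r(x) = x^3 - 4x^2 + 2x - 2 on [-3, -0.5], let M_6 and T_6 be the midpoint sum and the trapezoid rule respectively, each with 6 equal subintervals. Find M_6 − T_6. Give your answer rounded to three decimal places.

1.004

M_6 ≈ -69.48315.
T_6 ≈ -70.48683.
M_6 − T_6 ≈ 1.004.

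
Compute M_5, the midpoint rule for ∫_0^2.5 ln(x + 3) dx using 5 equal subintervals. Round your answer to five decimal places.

3.58185

Δx = (2.5 − 0)/5 = 0.5.
Midpoints: 0.25, 0.75, 1.25, 1.75, 2.25.
f(0.25) ≈ 1.17865, f(0.75) ≈ 1.32176, f(1.25) ≈ 1.44692, f(1.75) ≈ 1.55814, f(2.25) ≈ 1.65823.
Sum = Δx · [f(0.25) + f(0.75) + f(1.25) + f(1.75) + f(2.25)].
Sum ≈ 3.58185.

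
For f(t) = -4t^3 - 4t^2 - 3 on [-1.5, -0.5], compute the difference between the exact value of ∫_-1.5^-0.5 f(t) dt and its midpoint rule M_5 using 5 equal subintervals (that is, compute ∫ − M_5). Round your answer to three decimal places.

Exact integral: ∫_-1.5^-0.5 f(t) dt ≈ -2.33333.
M_5 = -2.36.
Error ≈ -2.33333 − (-2.36) ≈ 0.027.

0.027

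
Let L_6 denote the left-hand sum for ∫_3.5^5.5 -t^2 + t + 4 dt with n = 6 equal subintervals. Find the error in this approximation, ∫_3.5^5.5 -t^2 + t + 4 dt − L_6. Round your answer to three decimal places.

-2.630

Exact integral: ∫_3.5^5.5 f(t) dt ≈ -24.16667.
L_6 ≈ -21.53704.
Error ≈ -24.16667 − (-21.53704) ≈ -2.630.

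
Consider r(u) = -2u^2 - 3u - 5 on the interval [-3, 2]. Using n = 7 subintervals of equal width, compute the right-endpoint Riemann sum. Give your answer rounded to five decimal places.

-43.46939

Δu = (2 − (-3))/7 = 5/7.
Right endpoints: -16/7, -11/7, -6/7, -1/7, 4/7, 9/7, 2.
r(-16/7) = -421/49, r(-11/7) = -256/49, r(-6/7) = -191/49, r(-1/7) = -226/49, r(4/7) = -361/49, r(9/7) = -596/49, r(2) = -19.
Sum = Δu · [r(-16/7) + r(-11/7) + r(-6/7) + ...].
Sum ≈ -43.46939.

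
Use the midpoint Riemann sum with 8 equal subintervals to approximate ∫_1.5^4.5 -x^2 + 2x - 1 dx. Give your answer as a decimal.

-14.21484375

Δx = (4.5 − 1.5)/8 = 0.375.
Midpoints: 1.6875, 2.0625, 2.4375, 2.8125, 3.1875, 3.5625, 3.9375, 4.3125.
f(1.6875) = -0.47265625, f(2.0625) = -1.12890625, f(2.4375) = -2.06640625, f(2.8125) = -3.28515625, f(3.1875) = -4.78515625, f(3.5625) = -6.56640625, f(3.9375) = -8.62890625, f(4.3125) = -10.97265625.
Sum = Δx · [f(1.6875) + f(2.0625) + f(2.4375) + ...].
Sum = -14.21484375.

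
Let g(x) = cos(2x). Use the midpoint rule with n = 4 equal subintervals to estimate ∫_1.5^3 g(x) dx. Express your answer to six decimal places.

Δx = (3 − 1.5)/4 = 0.375.
Midpoints: 1.6875, 2.0625, 2.4375, 2.8125.
g(1.6875) ≈ -0.972884, g(2.0625) ≈ -0.554190, g(2.4375) ≈ 0.161895, g(2.8125) ≈ 0.791104.
Sum = Δx · [g(1.6875) + g(2.0625) + g(2.4375) + g(2.8125)].
Sum ≈ -0.215278.

-0.215278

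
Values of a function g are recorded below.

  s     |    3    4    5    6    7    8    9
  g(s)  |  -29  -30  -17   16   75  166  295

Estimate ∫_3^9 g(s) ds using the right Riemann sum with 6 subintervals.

Δs = 1.
Sum = 1·[(-30) + (-17) + 16 + 75 + 166 + 295] = 505.

505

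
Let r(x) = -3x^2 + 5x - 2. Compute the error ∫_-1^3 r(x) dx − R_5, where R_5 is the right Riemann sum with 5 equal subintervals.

Exact integral: ∫_-1^3 r(x) dx = -16.
R_5 = -18.88.
Error = -16 − (-18.88) = 2.88.

2.88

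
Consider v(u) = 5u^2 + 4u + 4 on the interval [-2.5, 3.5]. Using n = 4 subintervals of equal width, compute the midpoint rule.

Δu = (3.5 − (-2.5))/4 = 1.5.
Midpoints: -1.75, -0.25, 1.25, 2.75.
v(-1.75) = 12.3125, v(-0.25) = 3.3125, v(1.25) = 16.8125, v(2.75) = 52.8125.
Sum = Δu · [v(-1.75) + v(-0.25) + v(1.25) + v(2.75)].
Sum = 127.875.

127.875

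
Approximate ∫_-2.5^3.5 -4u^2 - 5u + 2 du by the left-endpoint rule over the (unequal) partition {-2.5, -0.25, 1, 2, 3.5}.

-62.875

Subinterval widths: 2.25, 1.25, 1, 1.5.
Left endpoints: -2.5, -0.25, 1, 2.
f(-2.5) = -10.5, f(-0.25) = 3, f(1) = -7, f(2) = -24.
Sum = Σ Δu_i · f(u_i).
Sum = -62.875.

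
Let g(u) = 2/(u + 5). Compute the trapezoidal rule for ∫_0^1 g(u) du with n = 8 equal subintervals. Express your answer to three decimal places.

0.365

Δu = (1 − 0)/8 = 0.125.
g(0) = 0.4, g(0.125) = 16/41, g(0.25) = 8/21, g(0.375) = 16/43, g(0.5) = 4/11, g(0.625) = 16/45, g(0.75) = 8/23, g(0.875) = 16/47, g(1) = 1/3.
T_8 = (Δu/2)·[g(u_0) + 2g(u_1) + ... + 2g(u_{7}) + g(u_8)].
Sum ≈ 0.365.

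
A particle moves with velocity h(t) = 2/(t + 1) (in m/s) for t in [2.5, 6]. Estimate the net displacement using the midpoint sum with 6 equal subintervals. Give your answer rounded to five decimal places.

1.38457

Δt = (6 − 2.5)/6 = 7/12.
Midpoints: 67/24, 3.375, 95/24, 109/24, 5.125, 137/24.
h(67/24) = 48/91, h(3.375) = 16/35, h(95/24) = 48/119, h(109/24) = 48/133, h(5.125) = 16/49, h(137/24) = 48/161.
Sum = Δt · [h(67/24) + h(3.375) + h(95/24) + ...].
Sum ≈ 1.38457.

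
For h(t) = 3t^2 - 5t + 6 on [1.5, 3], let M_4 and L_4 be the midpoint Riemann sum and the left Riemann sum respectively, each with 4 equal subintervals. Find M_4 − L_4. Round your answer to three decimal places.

2.232

M_4 ≈ 15.69727.
L_4 = 13.46484375.
M_4 − L_4 ≈ 2.232.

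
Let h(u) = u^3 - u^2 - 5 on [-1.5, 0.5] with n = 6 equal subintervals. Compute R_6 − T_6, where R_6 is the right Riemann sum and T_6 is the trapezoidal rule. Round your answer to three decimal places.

R_6 ≈ -11.59259.
T_6 ≈ -12.50926.
R_6 − T_6 ≈ 0.917.

0.917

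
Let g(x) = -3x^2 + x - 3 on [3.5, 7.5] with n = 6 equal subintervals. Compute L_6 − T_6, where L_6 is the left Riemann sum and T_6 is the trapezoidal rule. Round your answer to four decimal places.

L_6 ≈ -327.222222.
T_6 ≈ -369.888889.
L_6 − T_6 ≈ 42.6667.

42.6667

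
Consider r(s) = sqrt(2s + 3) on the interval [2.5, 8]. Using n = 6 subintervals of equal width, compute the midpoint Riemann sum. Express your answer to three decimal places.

20.068

Δs = (8 − 2.5)/6 = 11/12.
Midpoints: 71/24, 3.875, 115/24, 137/24, 6.625, 181/24.
r(71/24) ≈ 2.986, r(3.875) ≈ 3.279, r(115/24) ≈ 3.547, r(137/24) ≈ 3.797, r(6.625) ≈ 4.031, r(181/24) ≈ 4.252.
Sum = Δs · [r(71/24) + r(3.875) + r(115/24) + ...].
Sum ≈ 20.068.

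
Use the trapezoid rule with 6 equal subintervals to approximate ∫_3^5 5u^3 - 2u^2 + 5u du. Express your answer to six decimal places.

Δu = (5 − 3)/6 = 1/3.
f(3) = 132, f(10/3) = 4850/27, f(11/3) = 6424/27, f(4) = 308, f(13/3) = 10556/27, f(14/3) = 13174/27, f(5) = 600.
T_6 = (Δu/2)·[f(u_0) + 2f(u_1) + ... + 2f(u_{5}) + f(u_6)].
Sum ≈ 656.814815.

656.814815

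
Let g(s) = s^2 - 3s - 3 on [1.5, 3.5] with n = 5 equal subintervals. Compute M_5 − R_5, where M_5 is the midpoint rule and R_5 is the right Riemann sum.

-0.88

M_5 = -7.86.
R_5 = -6.98.
M_5 − R_5 = -0.88.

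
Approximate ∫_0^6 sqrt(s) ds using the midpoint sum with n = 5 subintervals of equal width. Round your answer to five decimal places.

9.86576

Δs = (6 − 0)/5 = 1.2.
Midpoints: 0.6, 1.8, 3, 4.2, 5.4.
f(0.6) ≈ 0.77460, f(1.8) ≈ 1.34164, f(3) ≈ 1.73205, f(4.2) ≈ 2.04939, f(5.4) ≈ 2.32379.
Sum = Δs · [f(0.6) + f(1.8) + f(3) + f(4.2) + f(5.4)].
Sum ≈ 9.86576.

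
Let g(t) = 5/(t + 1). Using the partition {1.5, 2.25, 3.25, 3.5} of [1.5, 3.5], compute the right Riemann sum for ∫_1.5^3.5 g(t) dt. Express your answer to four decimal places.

2.6081

Subinterval widths: 0.75, 1, 0.25.
Right endpoints: 2.25, 3.25, 3.5.
g(2.25) = 20/13, g(3.25) = 20/17, g(3.5) = 10/9.
Sum = Σ Δt_i · g(t_i).
Sum ≈ 2.6081.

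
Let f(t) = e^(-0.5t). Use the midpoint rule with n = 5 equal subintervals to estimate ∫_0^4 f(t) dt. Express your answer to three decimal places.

1.718

Δt = (4 − 0)/5 = 0.8.
Midpoints: 0.4, 1.2, 2, 2.8, 3.6.
f(0.4) ≈ 0.819, f(1.2) ≈ 0.549, f(2) ≈ 0.368, f(2.8) ≈ 0.247, f(3.6) ≈ 0.165.
Sum = Δt · [f(0.4) + f(1.2) + f(2) + f(2.8) + f(3.6)].
Sum ≈ 1.718.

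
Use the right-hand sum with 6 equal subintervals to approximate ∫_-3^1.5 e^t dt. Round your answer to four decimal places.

Δt = (1.5 − (-3))/6 = 0.75.
Right endpoints: -2.25, -1.5, -0.75, 0, 0.75, 1.5.
f(-2.25) ≈ 0.1054, f(-1.5) ≈ 0.2231, f(-0.75) ≈ 0.4724, f(0) ≈ 1.0000, f(0.75) ≈ 2.1170, f(1.5) ≈ 4.4817.
Sum = Δt · [f(-2.25) + f(-1.5) + f(-0.75) + ...].
Sum ≈ 6.2997.

6.2997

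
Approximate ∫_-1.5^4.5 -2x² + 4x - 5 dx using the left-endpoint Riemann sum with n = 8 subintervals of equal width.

Δx = (4.5 − (-1.5))/8 = 0.75.
Left endpoints: -1.5, -0.75, 0, 0.75, 1.5, 2.25, 3, 3.75.
f(-1.5) = -15.5, f(-0.75) = -9.125, f(0) = -5, f(0.75) = -3.125, f(1.5) = -3.5, f(2.25) = -6.125, f(3) = -11, f(3.75) = -18.125.
Sum = Δx · [f(-1.5) + f(-0.75) + f(0) + ...].
Sum = -53.625.

-53.625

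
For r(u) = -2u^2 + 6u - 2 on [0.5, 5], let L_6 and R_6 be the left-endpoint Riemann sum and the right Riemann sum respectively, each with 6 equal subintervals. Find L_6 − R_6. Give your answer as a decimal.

16.875

L_6 = -10.40625.
R_6 = -27.28125.
L_6 − R_6 = 16.875.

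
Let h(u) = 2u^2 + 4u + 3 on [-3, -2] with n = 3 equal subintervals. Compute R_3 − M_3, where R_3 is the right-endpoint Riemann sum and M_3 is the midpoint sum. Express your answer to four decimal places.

-0.9444

R_3 ≈ 4.703704.
M_3 ≈ 5.648148.
R_3 − M_3 ≈ -0.9444.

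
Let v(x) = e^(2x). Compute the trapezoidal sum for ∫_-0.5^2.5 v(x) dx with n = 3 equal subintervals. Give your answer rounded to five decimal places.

Δx = (2.5 − (-0.5))/3 = 1.
v(-0.5) ≈ 0.36788, v(0.5) ≈ 2.71828, v(1.5) ≈ 20.08554, v(2.5) ≈ 148.41316.
T_3 = (Δx/2)·[v(x_0) + 2v(x_1) + 2v(x_2) + v(x_3)].
Sum ≈ 97.19434.

97.19434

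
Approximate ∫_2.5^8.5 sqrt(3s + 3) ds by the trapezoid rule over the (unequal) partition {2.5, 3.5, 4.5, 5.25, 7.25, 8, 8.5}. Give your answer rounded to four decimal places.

Subinterval widths: 1, 1, 0.75, 2, 0.75, 0.5.
f(2.5) ≈ 3.2404, f(3.5) ≈ 3.6742, f(4.5) ≈ 4.0620, f(5.25) ≈ 4.3301, f(7.25) ≈ 4.9749, f(8) ≈ 5.1962, f(8.5) ≈ 5.3385.
On each subinterval the trapezoid contributes (Δs_i/2)·[f(s_{i-1}) + f(s_i)].
Sum ≈ 26.2254.

26.2254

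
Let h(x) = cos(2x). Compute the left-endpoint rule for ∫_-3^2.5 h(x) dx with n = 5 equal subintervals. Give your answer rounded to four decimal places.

0.0254

Δx = (2.5 − (-3))/5 = 1.1.
Left endpoints: -3, -1.9, -0.8, 0.3, 1.4.
h(-3) ≈ 0.9602, h(-1.9) ≈ -0.7910, h(-0.8) ≈ -0.0292, h(0.3) ≈ 0.8253, h(1.4) ≈ -0.9422.
Sum = Δx · [h(-3) + h(-1.9) + h(-0.8) + h(0.3) + h(1.4)].
Sum ≈ 0.0254.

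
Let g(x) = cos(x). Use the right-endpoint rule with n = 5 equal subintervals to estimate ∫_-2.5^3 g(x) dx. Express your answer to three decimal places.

Δx = (3 − (-2.5))/5 = 1.1.
Right endpoints: -1.4, -0.3, 0.8, 1.9, 3.
g(-1.4) ≈ 0.170, g(-0.3) ≈ 0.955, g(0.8) ≈ 0.697, g(1.9) ≈ -0.323, g(3) ≈ -0.990.
Sum = Δx · [g(-1.4) + g(-0.3) + g(0.8) + g(1.9) + g(3)].
Sum ≈ 0.560.

0.560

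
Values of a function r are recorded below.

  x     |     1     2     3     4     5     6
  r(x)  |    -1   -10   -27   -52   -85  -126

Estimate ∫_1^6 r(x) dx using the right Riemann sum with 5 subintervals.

Δx = 1.
Sum = 1·[(-10) + (-27) + (-52) + (-85) + (-126)] = -300.

-300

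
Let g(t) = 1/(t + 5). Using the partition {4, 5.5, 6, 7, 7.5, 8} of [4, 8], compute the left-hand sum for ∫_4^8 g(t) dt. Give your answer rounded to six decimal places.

Subinterval widths: 1.5, 0.5, 1, 0.5, 0.5.
Left endpoints: 4, 5.5, 6, 7, 7.5.
g(4) = 1/9, g(5.5) = 2/21, g(6) = 1/11, g(7) = 1/12, g(7.5) = 0.08.
Sum = Σ Δt_i · g(t_i).
Sum ≈ 0.386861.

0.386861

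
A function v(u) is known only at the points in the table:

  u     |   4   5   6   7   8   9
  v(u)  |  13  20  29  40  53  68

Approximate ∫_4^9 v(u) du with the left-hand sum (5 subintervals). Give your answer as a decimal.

155

Δu = 1.
Sum = 1·[13 + 20 + 29 + 40 + 53] = 155.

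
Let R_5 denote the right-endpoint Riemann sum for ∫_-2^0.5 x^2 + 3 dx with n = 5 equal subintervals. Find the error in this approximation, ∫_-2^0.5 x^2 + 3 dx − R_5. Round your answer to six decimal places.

0.833333

Exact integral: ∫_-2^0.5 f(x) dx ≈ 10.20833333.
R_5 = 9.375.
Error ≈ 10.20833333 − 9.375 ≈ 0.833333.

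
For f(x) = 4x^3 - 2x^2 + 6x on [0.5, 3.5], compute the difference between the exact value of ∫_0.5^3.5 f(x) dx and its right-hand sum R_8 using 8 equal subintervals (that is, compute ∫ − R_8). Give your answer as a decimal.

-32.484375

Exact integral: ∫_0.5^3.5 f(x) dx = 157.5.
R_8 = 189.984375.
Error = 157.5 − 189.984375 = -32.484375.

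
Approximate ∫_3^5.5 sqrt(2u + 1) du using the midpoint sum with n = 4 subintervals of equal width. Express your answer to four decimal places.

7.6844

Δu = (5.5 − 3)/4 = 0.625.
Midpoints: 3.3125, 3.9375, 4.5625, 5.1875.
f(3.3125) ≈ 2.7613, f(3.9375) ≈ 2.9791, f(4.5625) ≈ 3.1820, f(5.1875) ≈ 3.3727.
Sum = Δu · [f(3.3125) + f(3.9375) + f(4.5625) + f(5.1875)].
Sum ≈ 7.6844.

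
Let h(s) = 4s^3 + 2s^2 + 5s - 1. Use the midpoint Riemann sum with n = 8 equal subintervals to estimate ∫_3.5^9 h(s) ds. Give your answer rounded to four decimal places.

Δs = (9 − 3.5)/8 = 0.6875.
Midpoints: 3.84375, 4.53125, 5.21875, 5.90625, 6.59375, 7.28125, 7.96875, 8.65625.
h(3.84375) = 2252179/8192, h(4.53125) = 3562433/8192, h(5.21875) = 5309255/8192, h(5.90625) = 7556533/8192, h(6.59375) = 10368155/8192, h(7.28125) = 13808009/8192, h(7.96875) = 17939983/8192, h(8.65625) = 22827965/8192.
Sum = Δs · [h(3.84375) + h(4.53125) + h(5.21875) + ...].
Sum ≈ 7018.0483.

7018.0483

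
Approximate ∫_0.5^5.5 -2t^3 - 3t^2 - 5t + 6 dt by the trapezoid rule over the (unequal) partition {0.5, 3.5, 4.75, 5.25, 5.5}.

-746.0625

Subinterval widths: 3, 1.25, 0.5, 0.25.
f(0.5) = 2.5, f(3.5) = -134, f(4.75) = -299.78125, f(5.25) = -392.34375, f(5.5) = -445.
On each subinterval the trapezoid contributes (Δt_i/2)·[f(t_{i-1}) + f(t_i)].
Sum = -746.0625.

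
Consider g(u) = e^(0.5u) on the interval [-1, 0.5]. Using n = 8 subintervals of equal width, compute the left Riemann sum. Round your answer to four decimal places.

Δu = (0.5 − (-1))/8 = 0.1875.
Left endpoints: -1, -0.8125, -0.625, -0.4375, -0.25, -0.0625, 0.125, 0.3125.
g(-1) ≈ 0.6065, g(-0.8125) ≈ 0.6661, g(-0.625) ≈ 0.7316, g(-0.4375) ≈ 0.8035, g(-0.25) ≈ 0.8825, g(-0.0625) ≈ 0.9692, g(0.125) ≈ 1.0645, g(0.3125) ≈ 1.1691.
Sum = Δu · [g(-1) + g(-0.8125) + g(-0.625) + ...].
Sum ≈ 1.2925.

1.2925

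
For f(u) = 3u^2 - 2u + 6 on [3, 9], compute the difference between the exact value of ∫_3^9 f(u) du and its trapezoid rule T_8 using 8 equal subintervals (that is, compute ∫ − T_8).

Exact integral: ∫_3^9 f(u) du = 666.
T_8 = 667.6875.
Error = 666 − 667.6875 = -1.6875.

-1.6875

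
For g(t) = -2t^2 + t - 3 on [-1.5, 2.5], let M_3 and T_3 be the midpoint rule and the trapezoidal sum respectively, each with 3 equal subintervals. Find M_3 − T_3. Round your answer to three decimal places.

M_3 ≈ -21.48148.
T_3 ≈ -25.03704.
M_3 − T_3 ≈ 3.556.

3.556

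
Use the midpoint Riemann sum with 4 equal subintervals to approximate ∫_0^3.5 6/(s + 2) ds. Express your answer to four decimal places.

Δs = (3.5 − 0)/4 = 0.875.
Midpoints: 0.4375, 1.3125, 2.1875, 3.0625.
f(0.4375) = 32/13, f(1.3125) = 96/53, f(2.1875) = 96/67, f(3.0625) = 32/27.
Sum = Δs · [f(0.4375) + f(1.3125) + f(2.1875) + f(3.0625)].
Sum ≈ 6.0295.

6.0295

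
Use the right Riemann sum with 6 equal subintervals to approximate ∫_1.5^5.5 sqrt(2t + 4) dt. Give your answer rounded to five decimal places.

13.59614

Δt = (5.5 − 1.5)/6 = 2/3.
Right endpoints: 13/6, 17/6, 3.5, 25/6, 29/6, 5.5.
f(13/6) ≈ 2.88675, f(17/6) ≈ 3.10913, f(3.5) ≈ 3.31662, f(25/6) ≈ 3.51188, f(29/6) ≈ 3.69685, f(5.5) ≈ 3.87298.
Sum = Δt · [f(13/6) + f(17/6) + f(3.5) + ...].
Sum ≈ 13.59614.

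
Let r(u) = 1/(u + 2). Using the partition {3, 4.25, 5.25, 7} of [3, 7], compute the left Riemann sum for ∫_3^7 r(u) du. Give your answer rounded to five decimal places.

0.65138

Subinterval widths: 1.25, 1, 1.75.
Left endpoints: 3, 4.25, 5.25.
r(3) = 0.2, r(4.25) = 0.16, r(5.25) = 4/29.
Sum = Σ Δu_i · r(u_i).
Sum ≈ 0.65138.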